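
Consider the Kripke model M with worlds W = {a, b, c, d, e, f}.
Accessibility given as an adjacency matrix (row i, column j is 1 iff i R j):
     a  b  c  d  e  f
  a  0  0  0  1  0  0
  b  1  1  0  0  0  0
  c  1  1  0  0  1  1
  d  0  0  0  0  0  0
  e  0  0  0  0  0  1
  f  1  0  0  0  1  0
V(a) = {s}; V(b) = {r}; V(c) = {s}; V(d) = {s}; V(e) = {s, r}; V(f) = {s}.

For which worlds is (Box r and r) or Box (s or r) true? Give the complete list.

a, b, c, d, e, f

Let φ = (Box r and r) or Box (s or r). Evaluate φ at each world:
  a (successors {d}): φ is true.
  b (successors {a, b}): φ is true.
  c (successors {a, b, e, f}): φ is true.
  d (successors ∅): φ is true.
  e (successors {f}): φ is true.
  f (successors {a, e}): φ is true.
For instance, at e:
  At e: Box r and r is false, Box (s or r) is true, so (Box r and r) or Box (s or r) is true.
    At e: Box r is false, r is true, so Box r and r is false.
      At e: Box r requires r at every successor {f}.
        r fails at f, so Box r is false at e.
    At e: Box (s or r) requires s or r at every successor {f}.
      At f: s or r is true.
    So Box (s or r) is true at e.
Satisfying worlds: {a, b, c, d, e, f}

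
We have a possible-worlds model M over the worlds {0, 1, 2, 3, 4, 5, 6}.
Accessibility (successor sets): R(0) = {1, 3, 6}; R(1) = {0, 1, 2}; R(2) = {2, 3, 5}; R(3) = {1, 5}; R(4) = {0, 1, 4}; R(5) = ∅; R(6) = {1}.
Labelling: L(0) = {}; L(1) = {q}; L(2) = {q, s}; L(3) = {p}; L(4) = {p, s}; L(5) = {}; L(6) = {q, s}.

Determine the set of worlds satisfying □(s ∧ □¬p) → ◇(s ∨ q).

Recall that □ψ holds at a world iff ψ holds at every accessible world, and ◇ψ holds iff ψ holds at some accessible world.
Let φ = □(s ∧ □¬p) → ◇(s ∨ q). Evaluate φ at each world:
  0 (successors {1, 3, 6}): φ is true.
  1 (successors {0, 1, 2}): φ is true.
  2 (successors {2, 3, 5}): φ is true.
  3 (successors {1, 5}): φ is true.
  4 (successors {0, 1, 4}): φ is true.
  5 (successors ∅): φ is false.
  6 (successors {1}): φ is true.
For instance, at 0:
  At 0: □(s ∧ □¬p) is false, ◇(s ∨ q) is true, so □(s ∧ □¬p) → ◇(s ∨ q) is true.
    At 0: □(s ∧ □¬p) requires s ∧ □¬p at every successor {1, 3, 6}.
      s ∧ □¬p fails at 1, so □(s ∧ □¬p) is false at 0.
    At 0: ◇(s ∨ q) requires s ∨ q at some successor in {1, 3, 6}.
      s ∨ q holds at 1, so ◇(s ∨ q) is true at 0.
Satisfying worlds: {0, 1, 2, 3, 4, 6}

0, 1, 2, 3, 4, 6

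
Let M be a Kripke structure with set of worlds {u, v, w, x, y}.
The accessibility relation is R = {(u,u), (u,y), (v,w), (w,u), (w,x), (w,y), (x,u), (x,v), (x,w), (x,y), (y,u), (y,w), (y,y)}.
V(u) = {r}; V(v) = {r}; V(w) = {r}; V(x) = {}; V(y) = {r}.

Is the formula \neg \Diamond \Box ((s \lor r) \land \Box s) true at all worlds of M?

Yes

Let φ = \neg \Diamond \Box ((s \lor r) \land \Box s). Evaluate φ at each world:
  u (successors {u, y}): φ is true.
  v (successors {w}): φ is true.
  w (successors {u, x, y}): φ is true.
  x (successors {u, v, w, y}): φ is true.
  y (successors {u, w, y}): φ is true.
For instance, at w:
  At w: \Diamond \Box ((s \lor r) \land \Box s) is false, so \neg \Diamond \Box ((s \lor r) \land \Box s) is true.
    At w: \Diamond \Box ((s \lor r) \land \Box s) requires \Box ((s \lor r) \land \Box s) at some successor in {u, x, y}.
      At u: \Box ((s \lor r) \land \Box s) is false.
      At x: \Box ((s \lor r) \land \Box s) is false.
      At y: \Box ((s \lor r) \land \Box s) is false.
    So \Diamond \Box ((s \lor r) \land \Box s) is false at w.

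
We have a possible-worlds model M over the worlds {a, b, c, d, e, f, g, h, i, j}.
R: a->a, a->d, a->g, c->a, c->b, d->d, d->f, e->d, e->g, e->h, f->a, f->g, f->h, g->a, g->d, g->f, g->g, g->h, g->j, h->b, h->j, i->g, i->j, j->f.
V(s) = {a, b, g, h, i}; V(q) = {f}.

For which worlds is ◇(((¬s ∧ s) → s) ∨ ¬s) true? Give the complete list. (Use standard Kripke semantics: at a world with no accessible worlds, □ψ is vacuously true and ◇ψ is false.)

Let φ = ◇(((¬s ∧ s) → s) ∨ ¬s). Evaluate φ at each world:
  a (successors {a, d, g}): φ is true.
  b (successors ∅): φ is false.
  c (successors {a, b}): φ is true.
  d (successors {d, f}): φ is true.
  e (successors {d, g, h}): φ is true.
  f (successors {a, g, h}): φ is true.
  g (successors {a, d, f, g, h, j}): φ is true.
  h (successors {b, j}): φ is true.
  i (successors {g, j}): φ is true.
  j (successors {f}): φ is true.
For instance, at g:
  At g: ◇(((¬s ∧ s) → s) ∨ ¬s) requires ((¬s ∧ s) → s) ∨ ¬s at some successor in {a, d, f, g, h, j}.
    ((¬s ∧ s) → s) ∨ ¬s holds at a, so ◇(((¬s ∧ s) → s) ∨ ¬s) is true at g.
Satisfying worlds: {a, c, d, e, f, g, h, i, j}

a, c, d, e, f, g, h, i, j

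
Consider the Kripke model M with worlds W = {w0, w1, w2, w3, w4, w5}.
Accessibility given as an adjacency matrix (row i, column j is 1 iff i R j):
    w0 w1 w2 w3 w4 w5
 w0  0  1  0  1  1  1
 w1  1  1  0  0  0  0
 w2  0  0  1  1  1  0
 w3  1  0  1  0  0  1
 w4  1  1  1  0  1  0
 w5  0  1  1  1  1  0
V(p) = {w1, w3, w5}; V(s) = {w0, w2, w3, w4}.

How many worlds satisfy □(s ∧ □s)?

Let φ = □(s ∧ □s). Evaluate φ at each world:
  w0 (successors {w1, w3, w4, w5}): φ is false.
  w1 (successors {w0, w1}): φ is false.
  w2 (successors {w2, w3, w4}): φ is false.
  w3 (successors {w0, w2, w5}): φ is false.
  w4 (successors {w0, w1, w2, w4}): φ is false.
  w5 (successors {w1, w2, w3, w4}): φ is false.
For instance, at w3:
  At w3: □(s ∧ □s) requires s ∧ □s at every successor {w0, w2, w5}.
    s ∧ □s fails at w0, so □(s ∧ □s) is false at w3.
      At w0: s is true, □s is false, so s ∧ □s is false.
Satisfying worlds: none.

0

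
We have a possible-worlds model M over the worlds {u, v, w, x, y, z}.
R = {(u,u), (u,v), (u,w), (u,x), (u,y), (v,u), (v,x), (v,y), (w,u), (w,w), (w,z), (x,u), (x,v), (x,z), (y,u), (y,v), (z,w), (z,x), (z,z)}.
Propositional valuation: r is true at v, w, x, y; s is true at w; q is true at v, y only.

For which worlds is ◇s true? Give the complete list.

Recall that ◇ψ holds at a world iff ψ holds at some accessible world.
Let φ = ◇s. Evaluate φ at each world:
  u (successors {u, v, w, x, y}): φ is true.
  v (successors {u, x, y}): φ is false.
  w (successors {u, w, z}): φ is true.
  x (successors {u, v, z}): φ is false.
  y (successors {u, v}): φ is false.
  z (successors {w, x, z}): φ is true.
For instance, at z:
  At z: ◇s requires s at some successor in {w, x, z}.
    s holds at w, so ◇s is true at z.
Satisfying worlds: {u, w, z}

u, w, z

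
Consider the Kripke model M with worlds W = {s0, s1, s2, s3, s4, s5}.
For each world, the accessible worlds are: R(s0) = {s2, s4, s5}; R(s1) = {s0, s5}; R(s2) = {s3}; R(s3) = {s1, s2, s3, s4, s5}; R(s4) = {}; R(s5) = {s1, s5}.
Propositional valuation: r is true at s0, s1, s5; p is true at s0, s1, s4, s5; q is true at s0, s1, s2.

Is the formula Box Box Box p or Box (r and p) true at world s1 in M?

At s1: Box Box Box p is false, Box (r and p) is true, so Box Box Box p or Box (r and p) is true.
  At s1: Box Box Box p requires Box Box p at every successor {s0, s5}.
    Box Box p fails at s0, so Box Box Box p is false at s1.
      At s0: Box Box p requires Box p at every successor {s2, s4, s5}.
        Box p fails at s2, so Box Box p is false at s0.
  At s1: Box (r and p) requires r and p at every successor {s0, s5}.
    At s0: r and p is true.
    At s5: r and p is true.
  So Box (r and p) is true at s1.

Yes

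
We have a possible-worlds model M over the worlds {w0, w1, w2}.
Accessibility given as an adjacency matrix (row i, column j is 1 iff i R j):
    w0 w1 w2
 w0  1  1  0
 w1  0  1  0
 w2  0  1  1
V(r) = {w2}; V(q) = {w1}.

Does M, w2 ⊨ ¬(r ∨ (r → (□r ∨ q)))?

At w2: r ∨ (r → (□r ∨ q)) is true, so ¬(r ∨ (r → (□r ∨ q))) is false.
  At w2: r is true, r → (□r ∨ q) is false, so r ∨ (r → (□r ∨ q)) is true.
    At w2: r is true, □r ∨ q is false, so r → (□r ∨ q) is false.
      At w2: □r is false, q is false, so □r ∨ q is false.

No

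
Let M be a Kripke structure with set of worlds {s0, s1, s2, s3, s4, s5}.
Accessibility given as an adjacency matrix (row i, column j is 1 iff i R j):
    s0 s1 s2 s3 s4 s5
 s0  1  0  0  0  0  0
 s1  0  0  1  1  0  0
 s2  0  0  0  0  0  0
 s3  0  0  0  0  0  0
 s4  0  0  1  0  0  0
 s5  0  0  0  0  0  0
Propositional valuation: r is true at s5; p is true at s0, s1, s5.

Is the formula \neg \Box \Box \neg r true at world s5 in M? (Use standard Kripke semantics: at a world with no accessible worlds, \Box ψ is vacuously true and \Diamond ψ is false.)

No

Recall that \Box ψ holds at a world iff ψ holds at every accessible world, and \Diamond ψ holds iff ψ holds at some accessible world.
At s5: \Box \Box \neg r is true, so \neg \Box \Box \neg r is false.
  At s5: no accessible worlds, so \Box \Box \neg r holds vacuously.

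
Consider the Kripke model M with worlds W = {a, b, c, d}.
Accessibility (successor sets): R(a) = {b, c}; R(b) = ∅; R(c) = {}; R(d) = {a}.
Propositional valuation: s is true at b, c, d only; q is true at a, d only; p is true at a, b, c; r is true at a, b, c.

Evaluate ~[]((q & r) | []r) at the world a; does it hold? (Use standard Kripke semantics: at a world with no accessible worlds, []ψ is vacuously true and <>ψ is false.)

No

Recall that []ψ holds at a world iff ψ holds at every accessible world, and <>ψ holds iff ψ holds at some accessible world.
At a: []((q & r) | []r) is true, so ~[]((q & r) | []r) is false.
  At a: []((q & r) | []r) requires (q & r) | []r at every successor {b, c}.
      At b: q & r is false, []r is true, so (q & r) | []r is true.
      At c: q & r is false, []r is true, so (q & r) | []r is true.
  So []((q & r) | []r) is true at a.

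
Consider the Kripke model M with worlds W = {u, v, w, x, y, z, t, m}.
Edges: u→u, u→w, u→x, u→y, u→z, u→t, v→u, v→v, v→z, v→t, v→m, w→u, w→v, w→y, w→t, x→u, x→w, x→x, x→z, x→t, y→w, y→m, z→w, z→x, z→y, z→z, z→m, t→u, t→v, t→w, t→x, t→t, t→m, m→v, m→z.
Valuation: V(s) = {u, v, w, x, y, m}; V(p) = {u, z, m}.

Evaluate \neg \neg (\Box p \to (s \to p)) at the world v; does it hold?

Yes

At v: \neg (\Box p \to (s \to p)) is false, so \neg \neg (\Box p \to (s \to p)) is true.
  At v: \Box p \to (s \to p) is true, so \neg (\Box p \to (s \to p)) is false.
    At v: \Box p is false, s \to p is false, so \Box p \to (s \to p) is true.
      At v: \Box p requires p at every successor {u, v, z, t, m}.
        p fails at v, so \Box p is false at v.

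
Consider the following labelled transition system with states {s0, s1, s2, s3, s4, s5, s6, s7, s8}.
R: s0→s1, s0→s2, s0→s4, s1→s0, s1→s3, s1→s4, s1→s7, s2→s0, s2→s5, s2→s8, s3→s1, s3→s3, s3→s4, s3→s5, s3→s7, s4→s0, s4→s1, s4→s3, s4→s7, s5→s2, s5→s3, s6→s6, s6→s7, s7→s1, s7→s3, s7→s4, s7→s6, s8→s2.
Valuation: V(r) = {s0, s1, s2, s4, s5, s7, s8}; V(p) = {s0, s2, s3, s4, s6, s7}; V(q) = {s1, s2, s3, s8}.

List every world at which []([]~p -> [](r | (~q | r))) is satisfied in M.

Recall that []ψ holds at a world iff ψ holds at every accessible world, and <>ψ holds iff ψ holds at some accessible world.
Let φ = []([]~p -> [](r | (~q | r))). Evaluate φ at each world:
  s0 (successors {s1, s2, s4}): φ is true.
  s1 (successors {s0, s3, s4, s7}): φ is true.
  s2 (successors {s0, s5, s8}): φ is true.
  s3 (successors {s1, s3, s4, s5, s7}): φ is true.
  s4 (successors {s0, s1, s3, s7}): φ is true.
  s5 (successors {s2, s3}): φ is true.
  s6 (successors {s6, s7}): φ is true.
  s7 (successors {s1, s3, s4, s6}): φ is true.
  s8 (successors {s2}): φ is true.
For instance, at s1:
  At s1: []([]~p -> [](r | (~q | r))) requires []~p -> [](r | (~q | r)) at every successor {s0, s3, s4, s7}.
    At s0: []~p -> [](r | (~q | r)) is true.
    At s3: []~p -> [](r | (~q | r)) is true.
    At s4: []~p -> [](r | (~q | r)) is true.
    At s7: []~p -> [](r | (~q | r)) is true.
  So []([]~p -> [](r | (~q | r))) is true at s1.
Satisfying worlds: {s0, s1, s2, s3, s4, s5, s6, s7, s8}

s0, s1, s2, s3, s4, s5, s6, s7, s8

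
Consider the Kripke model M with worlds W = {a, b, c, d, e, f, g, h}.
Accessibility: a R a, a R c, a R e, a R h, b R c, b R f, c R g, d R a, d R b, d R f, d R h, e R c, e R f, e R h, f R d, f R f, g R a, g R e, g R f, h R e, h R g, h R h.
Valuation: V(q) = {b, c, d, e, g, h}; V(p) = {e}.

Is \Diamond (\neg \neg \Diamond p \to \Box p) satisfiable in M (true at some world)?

Yes

Let φ = \Diamond (\neg \neg \Diamond p \to \Box p). Evaluate φ at each world:
  a (successors {a, c, e, h}): φ is true.
  b (successors {c, f}): φ is true.
  c (successors {g}): φ is false.
  d (successors {a, b, f, h}): φ is true.
  e (successors {c, f, h}): φ is true.
  f (successors {d, f}): φ is true.
  g (successors {a, e, f}): φ is true.
  h (successors {e, g, h}): φ is true.
Detail at a (witness):
  At a: \Diamond (\neg \neg \Diamond p \to \Box p) requires \neg \neg \Diamond p \to \Box p at some successor in {a, c, e, h}.
    \neg \neg \Diamond p \to \Box p holds at c, so \Diamond (\neg \neg \Diamond p \to \Box p) is true at a.
      At c: \neg \neg \Diamond p is false, \Box p is false, so \neg \neg \Diamond p \to \Box p is true.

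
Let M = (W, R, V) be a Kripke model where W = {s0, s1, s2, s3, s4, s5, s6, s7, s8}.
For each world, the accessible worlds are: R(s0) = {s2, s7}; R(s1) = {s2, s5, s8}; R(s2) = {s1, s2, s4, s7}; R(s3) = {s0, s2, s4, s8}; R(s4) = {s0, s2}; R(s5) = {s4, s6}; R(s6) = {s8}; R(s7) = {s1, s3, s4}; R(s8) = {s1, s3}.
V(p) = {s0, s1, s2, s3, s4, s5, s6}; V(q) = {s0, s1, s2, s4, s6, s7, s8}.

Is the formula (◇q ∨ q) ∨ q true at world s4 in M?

Yes

At s4: ◇q ∨ q is true, q is true, so (◇q ∨ q) ∨ q is true.
  At s4: ◇q is true, q is true, so ◇q ∨ q is true.
    At s4: ◇q requires q at some successor in {s0, s2}.
      q holds at s0, so ◇q is true at s4.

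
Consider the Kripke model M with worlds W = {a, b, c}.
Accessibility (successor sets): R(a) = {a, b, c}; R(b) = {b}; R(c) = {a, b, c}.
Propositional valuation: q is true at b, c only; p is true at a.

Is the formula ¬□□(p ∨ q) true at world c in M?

No

At c: □□(p ∨ q) is true, so ¬□□(p ∨ q) is false.
  At c: □□(p ∨ q) requires □(p ∨ q) at every successor {a, b, c}.
      At a: □(p ∨ q) requires p ∨ q at every successor {a, b, c}.
        At a: p ∨ q is true.
        At b: p ∨ q is true.
        At c: p ∨ q is true.
      So □(p ∨ q) is true at a.
      At b: □(p ∨ q) requires p ∨ q at every successor {b}.
        At b: p ∨ q is true.
      So □(p ∨ q) is true at b.
      At c: □(p ∨ q) requires p ∨ q at every successor {a, b, c}.
        At a: p ∨ q is true.
        At b: p ∨ q is true.
        At c: p ∨ q is true.
      So □(p ∨ q) is true at c.
  So □□(p ∨ q) is true at c.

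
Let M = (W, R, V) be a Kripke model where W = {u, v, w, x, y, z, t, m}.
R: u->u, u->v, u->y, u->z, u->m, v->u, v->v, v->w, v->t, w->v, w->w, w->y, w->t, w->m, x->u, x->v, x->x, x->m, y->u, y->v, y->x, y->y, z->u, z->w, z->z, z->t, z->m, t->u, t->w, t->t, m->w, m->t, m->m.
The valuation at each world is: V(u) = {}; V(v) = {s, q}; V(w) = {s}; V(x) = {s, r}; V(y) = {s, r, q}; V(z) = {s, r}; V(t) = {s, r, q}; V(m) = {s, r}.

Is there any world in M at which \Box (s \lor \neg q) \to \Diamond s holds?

Recall that \Box ψ holds at a world iff ψ holds at every accessible world, and \Diamond ψ holds iff ψ holds at some accessible world.
Let φ = \Box (s \lor \neg q) \to \Diamond s. Evaluate φ at each world:
  u (successors {u, v, y, z, m}): φ is true.
  v (successors {u, v, w, t}): φ is true.
  w (successors {v, w, y, t, m}): φ is true.
  x (successors {u, v, x, m}): φ is true.
  y (successors {u, v, x, y}): φ is true.
  z (successors {u, w, z, t, m}): φ is true.
  t (successors {u, w, t}): φ is true.
  m (successors {w, t, m}): φ is true.
Detail at u (witness):
  At u: \Box (s \lor \neg q) is true, \Diamond s is true, so \Box (s \lor \neg q) \to \Diamond s is true.
    At u: \Box (s \lor \neg q) requires s \lor \neg q at every successor {u, v, y, z, m}.
      At u: s \lor \neg q is true.
      At v: s \lor \neg q is true.
      At y: s \lor \neg q is true.
      At z: s \lor \neg q is true.
      At m: s \lor \neg q is true.
    So \Box (s \lor \neg q) is true at u.
    At u: \Diamond s requires s at some successor in {u, v, y, z, m}.
      s holds at v, so \Diamond s is true at u.

Yes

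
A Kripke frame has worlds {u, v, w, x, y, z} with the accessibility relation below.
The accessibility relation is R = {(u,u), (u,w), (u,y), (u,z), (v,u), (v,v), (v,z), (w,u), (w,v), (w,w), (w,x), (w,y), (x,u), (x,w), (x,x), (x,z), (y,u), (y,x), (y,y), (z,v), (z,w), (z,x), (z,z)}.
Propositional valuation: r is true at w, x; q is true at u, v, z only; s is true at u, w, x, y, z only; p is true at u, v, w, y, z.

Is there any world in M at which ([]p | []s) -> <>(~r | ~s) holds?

Recall that []ψ holds at a world iff ψ holds at every accessible world, and <>ψ holds iff ψ holds at some accessible world.
Let φ = ([]p | []s) -> <>(~r | ~s). Evaluate φ at each world:
  u (successors {u, w, y, z}): φ is true.
  v (successors {u, v, z}): φ is true.
  w (successors {u, v, w, x, y}): φ is true.
  x (successors {u, w, x, z}): φ is true.
  y (successors {u, x, y}): φ is true.
  z (successors {v, w, x, z}): φ is true.
Detail at u (witness):
  At u: []p | []s is true, <>(~r | ~s) is true, so ([]p | []s) -> <>(~r | ~s) is true.
    At u: []p is true, []s is true, so []p | []s is true.
      At u: []p requires p at every successor {u, w, y, z}.
        At u: p is true.
        At w: p is true.
        At y: p is true.
        At z: p is true.
      So []p is true at u.
      At u: []s requires s at every successor {u, w, y, z}.
        At u: s is true.
        At w: s is true.
        At y: s is true.
        At z: s is true.
      So []s is true at u.
    At u: <>(~r | ~s) requires ~r | ~s at some successor in {u, w, y, z}.
      ~r | ~s holds at u, so <>(~r | ~s) is true at u.

Yes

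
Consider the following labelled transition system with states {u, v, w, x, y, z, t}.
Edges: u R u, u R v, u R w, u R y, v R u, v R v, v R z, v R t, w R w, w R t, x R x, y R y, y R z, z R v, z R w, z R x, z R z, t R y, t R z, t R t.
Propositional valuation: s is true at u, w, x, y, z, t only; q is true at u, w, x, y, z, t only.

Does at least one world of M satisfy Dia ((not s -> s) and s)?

Yes

Let φ = Dia ((not s -> s) and s). Evaluate φ at each world:
  u (successors {u, v, w, y}): φ is true.
  v (successors {u, v, z, t}): φ is true.
  w (successors {w, t}): φ is true.
  x (successors {x}): φ is true.
  y (successors {y, z}): φ is true.
  z (successors {v, w, x, z}): φ is true.
  t (successors {y, z, t}): φ is true.
Detail at u (witness):
  At u: Dia ((not s -> s) and s) requires (not s -> s) and s at some successor in {u, v, w, y}.
    (not s -> s) and s holds at u, so Dia ((not s -> s) and s) is true at u.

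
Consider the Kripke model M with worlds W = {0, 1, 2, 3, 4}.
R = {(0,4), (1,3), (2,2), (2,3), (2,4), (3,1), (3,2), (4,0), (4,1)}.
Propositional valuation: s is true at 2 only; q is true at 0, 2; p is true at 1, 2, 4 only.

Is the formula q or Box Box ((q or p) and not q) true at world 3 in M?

Recall that Box ψ holds at a world iff ψ holds at every accessible world, and Dia ψ holds iff ψ holds at some accessible world.
At 3: q is false, Box Box ((q or p) and not q) is false, so q or Box Box ((q or p) and not q) is false.
  At 3: Box Box ((q or p) and not q) requires Box ((q or p) and not q) at every successor {1, 2}.
    Box ((q or p) and not q) fails at 1, so Box Box ((q or p) and not q) is false at 3.
      At 1: Box ((q or p) and not q) requires (q or p) and not q at every successor {3}.
        (q or p) and not q fails at 3, so Box ((q or p) and not q) is false at 1.

No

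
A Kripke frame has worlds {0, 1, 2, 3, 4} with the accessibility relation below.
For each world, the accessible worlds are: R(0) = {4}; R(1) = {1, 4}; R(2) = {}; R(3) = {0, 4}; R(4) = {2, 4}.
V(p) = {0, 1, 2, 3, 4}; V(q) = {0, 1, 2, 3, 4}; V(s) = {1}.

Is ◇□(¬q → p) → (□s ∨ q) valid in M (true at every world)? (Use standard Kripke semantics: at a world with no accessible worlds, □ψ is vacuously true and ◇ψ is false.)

Let φ = ◇□(¬q → p) → (□s ∨ q). Evaluate φ at each world:
  0 (successors {4}): φ is true.
  1 (successors {1, 4}): φ is true.
  2 (successors ∅): φ is true.
  3 (successors {0, 4}): φ is true.
  4 (successors {2, 4}): φ is true.
For instance, at 1:
  At 1: ◇□(¬q → p) is true, □s ∨ q is true, so ◇□(¬q → p) → (□s ∨ q) is true.
    At 1: ◇□(¬q → p) requires □(¬q → p) at some successor in {1, 4}.
      □(¬q → p) holds at 1, so ◇□(¬q → p) is true at 1.
    At 1: □s is false, q is true, so □s ∨ q is true.
      At 1: □s requires s at every successor {1, 4}.
        s fails at 4, so □s is false at 1.

Yes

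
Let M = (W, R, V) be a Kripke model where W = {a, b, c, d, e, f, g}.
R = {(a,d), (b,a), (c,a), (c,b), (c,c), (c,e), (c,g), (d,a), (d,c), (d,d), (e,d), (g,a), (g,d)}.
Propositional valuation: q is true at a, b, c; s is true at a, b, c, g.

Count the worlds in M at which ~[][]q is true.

Recall that []ψ holds at a world iff ψ holds at every accessible world, and <>ψ holds iff ψ holds at some accessible world.
Let φ = ~[][]q. Evaluate φ at each world:
  a (successors {d}): φ is true.
  b (successors {a}): φ is true.
  c (successors {a, b, c, e, g}): φ is true.
  d (successors {a, c, d}): φ is true.
  e (successors {d}): φ is true.
  f (successors ∅): φ is false.
  g (successors {a, d}): φ is true.
For instance, at g:
  At g: [][]q is false, so ~[][]q is true.
    At g: [][]q requires []q at every successor {a, d}.
      []q fails at a, so [][]q is false at g.
Satisfying worlds: {a, b, c, d, e, g}

6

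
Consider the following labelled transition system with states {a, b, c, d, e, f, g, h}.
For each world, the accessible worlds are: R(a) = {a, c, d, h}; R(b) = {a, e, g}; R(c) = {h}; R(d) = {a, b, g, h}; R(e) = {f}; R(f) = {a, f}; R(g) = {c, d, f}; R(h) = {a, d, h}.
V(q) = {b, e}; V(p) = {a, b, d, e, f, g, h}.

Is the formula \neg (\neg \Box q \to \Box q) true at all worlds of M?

Yes

Let φ = \neg (\neg \Box q \to \Box q). Evaluate φ at each world:
  a (successors {a, c, d, h}): φ is true.
  b (successors {a, e, g}): φ is true.
  c (successors {h}): φ is true.
  d (successors {a, b, g, h}): φ is true.
  e (successors {f}): φ is true.
  f (successors {a, f}): φ is true.
  g (successors {c, d, f}): φ is true.
  h (successors {a, d, h}): φ is true.
For instance, at h:
  At h: \neg \Box q \to \Box q is false, so \neg (\neg \Box q \to \Box q) is true.
    At h: \neg \Box q is true, \Box q is false, so \neg \Box q \to \Box q is false.
      At h: \Box q is false, so \neg \Box q is true.
      At h: \Box q requires q at every successor {a, d, h}.
        q fails at a, so \Box q is false at h.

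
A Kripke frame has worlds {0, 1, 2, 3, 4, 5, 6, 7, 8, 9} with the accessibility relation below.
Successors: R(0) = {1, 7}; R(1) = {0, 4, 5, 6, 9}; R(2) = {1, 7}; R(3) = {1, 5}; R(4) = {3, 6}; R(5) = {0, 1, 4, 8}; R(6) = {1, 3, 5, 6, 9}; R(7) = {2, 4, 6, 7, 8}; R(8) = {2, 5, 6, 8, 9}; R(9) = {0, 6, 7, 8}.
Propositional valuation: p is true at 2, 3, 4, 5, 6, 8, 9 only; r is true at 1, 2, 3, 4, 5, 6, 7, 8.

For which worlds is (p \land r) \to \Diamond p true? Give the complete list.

Recall that \Diamond ψ holds at a world iff ψ holds at some accessible world.
Let φ = (p \land r) \to \Diamond p. Evaluate φ at each world:
  0 (successors {1, 7}): φ is true.
  1 (successors {0, 4, 5, 6, 9}): φ is true.
  2 (successors {1, 7}): φ is false.
  3 (successors {1, 5}): φ is true.
  4 (successors {3, 6}): φ is true.
  5 (successors {0, 1, 4, 8}): φ is true.
  6 (successors {1, 3, 5, 6, 9}): φ is true.
  7 (successors {2, 4, 6, 7, 8}): φ is true.
  8 (successors {2, 5, 6, 8, 9}): φ is true.
  9 (successors {0, 6, 7, 8}): φ is true.
For instance, at 6:
  At 6: p \land r is true, \Diamond p is true, so (p \land r) \to \Diamond p is true.
    At 6: \Diamond p requires p at some successor in {1, 3, 5, 6, 9}.
      p holds at 3, so \Diamond p is true at 6.
Satisfying worlds: {0, 1, 3, 4, 5, 6, 7, 8, 9}

0, 1, 3, 4, 5, 6, 7, 8, 9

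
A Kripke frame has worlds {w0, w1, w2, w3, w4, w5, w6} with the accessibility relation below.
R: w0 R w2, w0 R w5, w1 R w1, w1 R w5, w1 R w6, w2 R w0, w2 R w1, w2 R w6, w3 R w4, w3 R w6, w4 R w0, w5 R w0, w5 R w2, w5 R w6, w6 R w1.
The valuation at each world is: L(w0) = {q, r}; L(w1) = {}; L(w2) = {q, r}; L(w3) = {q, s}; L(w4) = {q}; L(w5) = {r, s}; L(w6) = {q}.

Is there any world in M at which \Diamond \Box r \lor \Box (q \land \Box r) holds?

Recall that \Box ψ holds at a world iff ψ holds at every accessible world, and \Diamond ψ holds iff ψ holds at some accessible world.
Let φ = \Diamond \Box r \lor \Box (q \land \Box r). Evaluate φ at each world:
  w0 (successors {w2, w5}): φ is false.
  w1 (successors {w1, w5, w6}): φ is false.
  w2 (successors {w0, w1, w6}): φ is true.
  w3 (successors {w4, w6}): φ is true.
  w4 (successors {w0}): φ is true.
  w5 (successors {w0, w2, w6}): φ is true.
  w6 (successors {w1}): φ is false.
Detail at w2 (witness):
  At w2: \Diamond \Box r is true, \Box (q \land \Box r) is false, so \Diamond \Box r \lor \Box (q \land \Box r) is true.
    At w2: \Diamond \Box r requires \Box r at some successor in {w0, w1, w6}.
      \Box r holds at w0, so \Diamond \Box r is true at w2.
    At w2: \Box (q \land \Box r) requires q \land \Box r at every successor {w0, w1, w6}.
      q \land \Box r fails at w1, so \Box (q \land \Box r) is false at w2.

Yes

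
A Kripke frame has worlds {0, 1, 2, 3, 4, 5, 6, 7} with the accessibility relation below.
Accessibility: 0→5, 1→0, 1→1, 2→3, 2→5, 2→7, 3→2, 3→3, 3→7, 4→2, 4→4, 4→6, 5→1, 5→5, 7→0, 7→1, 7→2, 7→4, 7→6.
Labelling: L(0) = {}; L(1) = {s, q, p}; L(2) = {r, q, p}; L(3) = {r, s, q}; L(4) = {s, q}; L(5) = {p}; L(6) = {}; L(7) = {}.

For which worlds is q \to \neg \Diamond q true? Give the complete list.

Recall that \Diamond ψ holds at a world iff ψ holds at some accessible world.
Let φ = q \to \neg \Diamond q. Evaluate φ at each world:
  0 (successors {5}): φ is true.
  1 (successors {0, 1}): φ is false.
  2 (successors {3, 5, 7}): φ is false.
  3 (successors {2, 3, 7}): φ is false.
  4 (successors {2, 4, 6}): φ is false.
  5 (successors {1, 5}): φ is true.
  6 (successors ∅): φ is true.
  7 (successors {0, 1, 2, 4, 6}): φ is true.
For instance, at 7:
  At 7: q is false, \neg \Diamond q is false, so q \to \neg \Diamond q is true.
    At 7: \Diamond q is true, so \neg \Diamond q is false.
      At 7: \Diamond q requires q at some successor in {0, 1, 2, 4, 6}.
        q holds at 1, so \Diamond q is true at 7.
Satisfying worlds: {0, 5, 6, 7}

0, 5, 6, 7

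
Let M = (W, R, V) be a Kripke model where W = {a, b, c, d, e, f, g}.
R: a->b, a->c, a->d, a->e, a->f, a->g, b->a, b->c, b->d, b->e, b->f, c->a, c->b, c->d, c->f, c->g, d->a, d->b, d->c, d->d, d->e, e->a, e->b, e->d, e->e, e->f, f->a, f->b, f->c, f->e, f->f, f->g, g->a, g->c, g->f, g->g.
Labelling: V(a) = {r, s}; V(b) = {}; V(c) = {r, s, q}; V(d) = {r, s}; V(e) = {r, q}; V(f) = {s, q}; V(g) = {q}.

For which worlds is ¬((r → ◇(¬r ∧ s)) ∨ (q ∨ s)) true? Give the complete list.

Let φ = ¬((r → ◇(¬r ∧ s)) ∨ (q ∨ s)). Evaluate φ at each world:
  a (successors {b, c, d, e, f, g}): φ is false.
  b (successors {a, c, d, e, f}): φ is false.
  c (successors {a, b, d, f, g}): φ is false.
  d (successors {a, b, c, d, e}): φ is false.
  e (successors {a, b, d, e, f}): φ is false.
  f (successors {a, b, c, e, f, g}): φ is false.
  g (successors {a, c, f, g}): φ is false.
For instance, at g:
  At g: (r → ◇(¬r ∧ s)) ∨ (q ∨ s) is true, so ¬((r → ◇(¬r ∧ s)) ∨ (q ∨ s)) is false.
    At g: r → ◇(¬r ∧ s) is true, q ∨ s is true, so (r → ◇(¬r ∧ s)) ∨ (q ∨ s) is true.
      At g: r is false, ◇(¬r ∧ s) is true, so r → ◇(¬r ∧ s) is true.
Satisfying worlds: none.

none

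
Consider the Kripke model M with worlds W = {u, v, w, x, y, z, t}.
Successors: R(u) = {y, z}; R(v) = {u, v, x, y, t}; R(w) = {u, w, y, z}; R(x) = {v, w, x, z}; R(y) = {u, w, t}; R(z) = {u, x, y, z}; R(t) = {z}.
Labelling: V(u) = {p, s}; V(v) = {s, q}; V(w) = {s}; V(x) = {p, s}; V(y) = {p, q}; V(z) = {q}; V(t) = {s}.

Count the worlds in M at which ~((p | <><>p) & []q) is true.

5

Recall that []ψ holds at a world iff ψ holds at every accessible world, and <>ψ holds iff ψ holds at some accessible world.
Let φ = ~((p | <><>p) & []q). Evaluate φ at each world:
  u (successors {y, z}): φ is false.
  v (successors {u, v, x, y, t}): φ is true.
  w (successors {u, w, y, z}): φ is true.
  x (successors {v, w, x, z}): φ is true.
  y (successors {u, w, t}): φ is true.
  z (successors {u, x, y, z}): φ is true.
  t (successors {z}): φ is false.
For instance, at w:
  At w: (p | <><>p) & []q is false, so ~((p | <><>p) & []q) is true.
    At w: p | <><>p is true, []q is false, so (p | <><>p) & []q is false.
      At w: p is false, <><>p is true, so p | <><>p is true.
      At w: []q requires q at every successor {u, w, y, z}.
        q fails at u, so []q is false at w.
Satisfying worlds: {v, w, x, y, z}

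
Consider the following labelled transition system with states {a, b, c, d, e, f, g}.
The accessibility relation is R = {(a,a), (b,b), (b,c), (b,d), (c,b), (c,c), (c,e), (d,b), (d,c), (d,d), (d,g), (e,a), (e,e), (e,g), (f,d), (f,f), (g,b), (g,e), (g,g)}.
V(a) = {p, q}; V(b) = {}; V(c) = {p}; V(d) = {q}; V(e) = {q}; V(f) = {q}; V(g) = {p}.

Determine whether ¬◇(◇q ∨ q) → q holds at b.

At b: ¬◇(◇q ∨ q) is false, q is false, so ¬◇(◇q ∨ q) → q is true.
  At b: ◇(◇q ∨ q) is true, so ¬◇(◇q ∨ q) is false.
    At b: ◇(◇q ∨ q) requires ◇q ∨ q at some successor in {b, c, d}.
      ◇q ∨ q holds at b, so ◇(◇q ∨ q) is true at b.

Yes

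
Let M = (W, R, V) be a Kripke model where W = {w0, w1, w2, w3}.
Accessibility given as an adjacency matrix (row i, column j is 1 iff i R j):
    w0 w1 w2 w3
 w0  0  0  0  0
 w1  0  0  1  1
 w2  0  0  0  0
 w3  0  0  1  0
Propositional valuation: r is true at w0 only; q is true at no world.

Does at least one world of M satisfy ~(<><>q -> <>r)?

No

Let φ = ~(<><>q -> <>r). Evaluate φ at each world:
  w0 (successors ∅): φ is false.
  w1 (successors {w2, w3}): φ is false.
  w2 (successors ∅): φ is false.
  w3 (successors {w2}): φ is false.
For instance, at w1:
  At w1: <><>q -> <>r is true, so ~(<><>q -> <>r) is false.
    At w1: <><>q is false, <>r is false, so <><>q -> <>r is true.
      At w1: <><>q requires <>q at some successor in {w2, w3}.
        At w2: <>q is false.
        At w3: <>q is false.
      So <><>q is false at w1.
      At w1: <>r requires r at some successor in {w2, w3}.
        At w2: r is false.
        At w3: r is false.
      So <>r is false at w1.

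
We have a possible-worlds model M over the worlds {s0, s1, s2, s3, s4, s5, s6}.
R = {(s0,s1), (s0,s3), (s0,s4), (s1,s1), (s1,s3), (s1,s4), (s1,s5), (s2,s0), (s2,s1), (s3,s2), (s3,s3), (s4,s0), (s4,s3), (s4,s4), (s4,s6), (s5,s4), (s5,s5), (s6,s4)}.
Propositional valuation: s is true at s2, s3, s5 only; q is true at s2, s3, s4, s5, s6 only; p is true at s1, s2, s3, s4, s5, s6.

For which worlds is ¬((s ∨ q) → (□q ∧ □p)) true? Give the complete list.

Let φ = ¬((s ∨ q) → (□q ∧ □p)). Evaluate φ at each world:
  s0 (successors {s1, s3, s4}): φ is false.
  s1 (successors {s1, s3, s4, s5}): φ is false.
  s2 (successors {s0, s1}): φ is true.
  s3 (successors {s2, s3}): φ is false.
  s4 (successors {s0, s3, s4, s6}): φ is true.
  s5 (successors {s4, s5}): φ is false.
  s6 (successors {s4}): φ is false.
For instance, at s6:
  At s6: (s ∨ q) → (□q ∧ □p) is true, so ¬((s ∨ q) → (□q ∧ □p)) is false.
    At s6: s ∨ q is true, □q ∧ □p is true, so (s ∨ q) → (□q ∧ □p) is true.
      At s6: □q is true, □p is true, so □q ∧ □p is true.
Satisfying worlds: {s2, s4}

s2, s4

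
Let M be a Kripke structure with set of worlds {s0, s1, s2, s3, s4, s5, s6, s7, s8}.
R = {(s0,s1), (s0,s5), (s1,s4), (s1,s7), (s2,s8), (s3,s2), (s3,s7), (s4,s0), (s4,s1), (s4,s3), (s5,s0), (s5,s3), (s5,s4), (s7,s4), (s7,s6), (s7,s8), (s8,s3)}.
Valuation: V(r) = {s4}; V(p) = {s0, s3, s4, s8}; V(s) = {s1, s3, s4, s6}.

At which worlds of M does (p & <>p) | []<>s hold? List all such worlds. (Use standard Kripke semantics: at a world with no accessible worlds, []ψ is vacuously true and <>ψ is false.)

Recall that []ψ holds at a world iff ψ holds at every accessible world, and <>ψ holds iff ψ holds at some accessible world.
Let φ = (p & <>p) | []<>s. Evaluate φ at each world:
  s0 (successors {s1, s5}): φ is true.
  s1 (successors {s4, s7}): φ is true.
  s2 (successors {s8}): φ is true.
  s3 (successors {s2, s7}): φ is false.
  s4 (successors {s0, s1, s3}): φ is true.
  s5 (successors {s0, s3, s4}): φ is false.
  s6 (successors ∅): φ is true.
  s7 (successors {s4, s6, s8}): φ is false.
  s8 (successors {s3}): φ is true.
For instance, at s5:
  At s5: p & <>p is false, []<>s is false, so (p & <>p) | []<>s is false.
    At s5: p is false, <>p is true, so p & <>p is false.
      At s5: <>p requires p at some successor in {s0, s3, s4}.
        p holds at s0, so <>p is true at s5.
    At s5: []<>s requires <>s at every successor {s0, s3, s4}.
      <>s fails at s3, so []<>s is false at s5.
Satisfying worlds: {s0, s1, s2, s4, s6, s8}

s0, s1, s2, s4, s6, s8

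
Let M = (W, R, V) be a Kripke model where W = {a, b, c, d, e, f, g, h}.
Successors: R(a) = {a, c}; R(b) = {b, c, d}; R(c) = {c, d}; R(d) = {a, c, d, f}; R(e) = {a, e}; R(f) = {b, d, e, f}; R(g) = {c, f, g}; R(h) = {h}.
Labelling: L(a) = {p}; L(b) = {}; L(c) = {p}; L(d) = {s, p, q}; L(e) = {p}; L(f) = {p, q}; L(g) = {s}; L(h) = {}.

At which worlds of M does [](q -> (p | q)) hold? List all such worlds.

Let φ = [](q -> (p | q)). Evaluate φ at each world:
  a (successors {a, c}): φ is true.
  b (successors {b, c, d}): φ is true.
  c (successors {c, d}): φ is true.
  d (successors {a, c, d, f}): φ is true.
  e (successors {a, e}): φ is true.
  f (successors {b, d, e, f}): φ is true.
  g (successors {c, f, g}): φ is true.
  h (successors {h}): φ is true.
For instance, at g:
  At g: [](q -> (p | q)) requires q -> (p | q) at every successor {c, f, g}.
    At c: q -> (p | q) is true.
    At f: q -> (p | q) is true.
    At g: q -> (p | q) is true.
  So [](q -> (p | q)) is true at g.
Satisfying worlds: {a, b, c, d, e, f, g, h}

a, b, c, d, e, f, g, h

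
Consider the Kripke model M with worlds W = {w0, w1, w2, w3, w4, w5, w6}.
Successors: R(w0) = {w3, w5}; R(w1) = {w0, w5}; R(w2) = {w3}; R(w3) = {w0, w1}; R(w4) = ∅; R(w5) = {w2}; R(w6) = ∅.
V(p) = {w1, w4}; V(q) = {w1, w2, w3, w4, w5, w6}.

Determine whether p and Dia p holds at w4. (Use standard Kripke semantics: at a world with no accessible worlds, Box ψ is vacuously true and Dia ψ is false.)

Recall that Dia ψ holds at a world iff ψ holds at some accessible world.
At w4: p is true, Dia p is false, so p and Dia p is false.
  At w4: no accessible worlds, so Dia p is false.

No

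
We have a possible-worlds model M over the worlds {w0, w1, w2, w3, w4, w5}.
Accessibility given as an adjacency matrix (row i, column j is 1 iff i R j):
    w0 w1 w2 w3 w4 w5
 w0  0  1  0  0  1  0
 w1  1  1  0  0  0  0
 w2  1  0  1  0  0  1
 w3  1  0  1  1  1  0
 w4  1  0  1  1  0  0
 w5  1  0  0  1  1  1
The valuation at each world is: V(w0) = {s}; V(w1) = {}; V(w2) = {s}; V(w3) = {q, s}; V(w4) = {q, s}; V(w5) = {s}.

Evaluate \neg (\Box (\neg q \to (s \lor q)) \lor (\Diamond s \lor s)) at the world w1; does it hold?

At w1: \Box (\neg q \to (s \lor q)) \lor (\Diamond s \lor s) is true, so \neg (\Box (\neg q \to (s \lor q)) \lor (\Diamond s \lor s)) is false.
  At w1: \Box (\neg q \to (s \lor q)) is false, \Diamond s \lor s is true, so \Box (\neg q \to (s \lor q)) \lor (\Diamond s \lor s) is true.
    At w1: \Box (\neg q \to (s \lor q)) requires \neg q \to (s \lor q) at every successor {w0, w1}.
      \neg q \to (s \lor q) fails at w1, so \Box (\neg q \to (s \lor q)) is false at w1.
    At w1: \Diamond s is true, s is false, so \Diamond s \lor s is true.
      At w1: \Diamond s requires s at some successor in {w0, w1}.
        s holds at w0, so \Diamond s is true at w1.

No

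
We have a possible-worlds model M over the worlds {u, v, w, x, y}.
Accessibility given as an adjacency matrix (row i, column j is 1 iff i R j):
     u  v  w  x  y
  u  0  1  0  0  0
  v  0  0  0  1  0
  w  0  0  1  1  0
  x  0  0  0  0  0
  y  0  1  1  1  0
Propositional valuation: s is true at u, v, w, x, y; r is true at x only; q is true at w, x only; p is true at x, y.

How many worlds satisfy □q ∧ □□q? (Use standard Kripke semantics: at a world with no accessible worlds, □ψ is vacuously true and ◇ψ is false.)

Let φ = □q ∧ □□q. Evaluate φ at each world:
  u (successors {v}): φ is false.
  v (successors {x}): φ is true.
  w (successors {w, x}): φ is true.
  x (successors ∅): φ is true.
  y (successors {v, w, x}): φ is false.
For instance, at y:
  At y: □q is false, □□q is true, so □q ∧ □□q is false.
    At y: □q requires q at every successor {v, w, x}.
      q fails at v, so □q is false at y.
    At y: □□q requires □q at every successor {v, w, x}.
      At v: □q is true.
      At w: □q is true.
      At x: □q is true.
    So □□q is true at y.
Satisfying worlds: {v, w, x}

3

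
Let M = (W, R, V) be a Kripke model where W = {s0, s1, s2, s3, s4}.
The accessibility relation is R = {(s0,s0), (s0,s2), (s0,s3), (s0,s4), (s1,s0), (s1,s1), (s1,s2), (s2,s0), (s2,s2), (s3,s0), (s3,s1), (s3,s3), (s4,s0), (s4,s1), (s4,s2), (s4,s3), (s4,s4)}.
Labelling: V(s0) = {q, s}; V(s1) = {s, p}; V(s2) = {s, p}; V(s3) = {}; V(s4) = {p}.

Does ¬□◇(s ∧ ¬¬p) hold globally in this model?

No

Let φ = ¬□◇(s ∧ ¬¬p). Evaluate φ at each world:
  s0 (successors {s0, s2, s3, s4}): φ is false.
  s1 (successors {s0, s1, s2}): φ is false.
  s2 (successors {s0, s2}): φ is false.
  s3 (successors {s0, s1, s3}): φ is false.
  s4 (successors {s0, s1, s2, s3, s4}): φ is false.
Detail at s0 (counterexample):
  At s0: □◇(s ∧ ¬¬p) is true, so ¬□◇(s ∧ ¬¬p) is false.
    At s0: □◇(s ∧ ¬¬p) requires ◇(s ∧ ¬¬p) at every successor {s0, s2, s3, s4}.
      At s0: ◇(s ∧ ¬¬p) is true.
      At s2: ◇(s ∧ ¬¬p) is true.
      At s3: ◇(s ∧ ¬¬p) is true.
      At s4: ◇(s ∧ ¬¬p) is true.
    So □◇(s ∧ ¬¬p) is true at s0.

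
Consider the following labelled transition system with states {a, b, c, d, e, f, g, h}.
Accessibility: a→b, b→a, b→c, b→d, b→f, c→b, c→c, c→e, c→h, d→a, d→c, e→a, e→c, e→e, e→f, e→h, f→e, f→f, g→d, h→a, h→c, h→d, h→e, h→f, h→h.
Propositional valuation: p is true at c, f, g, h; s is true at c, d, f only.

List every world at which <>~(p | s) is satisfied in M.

Let φ = <>~(p | s). Evaluate φ at each world:
  a (successors {b}): φ is true.
  b (successors {a, c, d, f}): φ is true.
  c (successors {b, c, e, h}): φ is true.
  d (successors {a, c}): φ is true.
  e (successors {a, c, e, f, h}): φ is true.
  f (successors {e, f}): φ is true.
  g (successors {d}): φ is false.
  h (successors {a, c, d, e, f, h}): φ is true.
For instance, at c:
  At c: <>~(p | s) requires ~(p | s) at some successor in {b, c, e, h}.
    ~(p | s) holds at b, so <>~(p | s) is true at c.
Satisfying worlds: {a, b, c, d, e, f, h}

a, b, c, d, e, f, h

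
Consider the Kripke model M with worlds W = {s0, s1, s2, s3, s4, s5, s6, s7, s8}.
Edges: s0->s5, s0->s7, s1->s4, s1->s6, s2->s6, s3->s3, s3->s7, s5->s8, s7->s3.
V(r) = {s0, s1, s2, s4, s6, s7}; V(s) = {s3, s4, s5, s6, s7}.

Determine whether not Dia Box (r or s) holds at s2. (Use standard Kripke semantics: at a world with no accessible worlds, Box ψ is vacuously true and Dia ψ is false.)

No

Recall that Box ψ holds at a world iff ψ holds at every accessible world, and Dia ψ holds iff ψ holds at some accessible world.
At s2: Dia Box (r or s) is true, so not Dia Box (r or s) is false.
  At s2: Dia Box (r or s) requires Box (r or s) at some successor in {s6}.
    Box (r or s) holds at s6, so Dia Box (r or s) is true at s2.
      At s6: no accessible worlds, so Box (r or s) holds vacuously.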